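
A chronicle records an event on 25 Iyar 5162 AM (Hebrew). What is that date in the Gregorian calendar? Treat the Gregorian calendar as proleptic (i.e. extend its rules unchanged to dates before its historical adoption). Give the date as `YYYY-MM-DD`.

1402-05-07

Julian Day Number of the source date = 2233256.
Converting JDN 2233256 to the Gregorian calendar gives 7 May 1402 CE.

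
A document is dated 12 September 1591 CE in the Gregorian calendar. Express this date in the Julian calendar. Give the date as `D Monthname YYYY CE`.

For dates in this range the Gregorian date is 10 days ahead of the Julian.
12 September 1591 Gregorian − 10 days → 2 September 1591 Julian.

2 September 1591 CE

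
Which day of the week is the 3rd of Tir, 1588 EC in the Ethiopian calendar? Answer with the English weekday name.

Tuesday

In the Gregorian calendar this is 9 January 1596 (JDN 2303995).
JDN 2303995 mod 7 = 1, and JDN 0 was a Monday, so this is a Tuesday.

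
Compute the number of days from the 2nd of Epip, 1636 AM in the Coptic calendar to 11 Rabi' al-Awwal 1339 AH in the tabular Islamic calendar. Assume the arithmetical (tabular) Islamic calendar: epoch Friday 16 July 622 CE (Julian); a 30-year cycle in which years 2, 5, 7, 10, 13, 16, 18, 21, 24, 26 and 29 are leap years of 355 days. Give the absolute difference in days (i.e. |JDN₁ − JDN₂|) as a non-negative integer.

137

JDN of the first date = 2422515.
JDN of the second date = 2422652.
|2422652 − 2422515| = 137.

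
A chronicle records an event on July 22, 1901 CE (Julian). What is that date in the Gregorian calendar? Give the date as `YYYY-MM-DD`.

1901-08-04

At this point the Julian calendar is 13 days behind the Gregorian.
22 July 1901 Julian + 13 days → 4 August 1901 Gregorian.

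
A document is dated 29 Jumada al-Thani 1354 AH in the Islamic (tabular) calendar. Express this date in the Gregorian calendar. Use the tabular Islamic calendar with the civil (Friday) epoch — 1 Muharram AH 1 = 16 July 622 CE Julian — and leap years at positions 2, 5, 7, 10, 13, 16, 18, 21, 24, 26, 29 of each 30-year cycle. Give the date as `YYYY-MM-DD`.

Both dates share Julian Day Number 2428074; in the Gregorian calendar that is 28 September 1935 CE.

1935-09-28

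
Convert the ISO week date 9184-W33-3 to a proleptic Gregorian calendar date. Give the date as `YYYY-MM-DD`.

ISO week 1 of 9184 is the week containing the first Thursday of 9184.
Week 33, day 3 (Wednesday) lands on 9184-08-15.

9184-08-15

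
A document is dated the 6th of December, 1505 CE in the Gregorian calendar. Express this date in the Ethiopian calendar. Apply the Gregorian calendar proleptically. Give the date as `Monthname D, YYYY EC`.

Hidar 30, 1498 EC

Julian Day Number of the source date = 2271089.
Converting JDN 2271089 to the Ethiopian calendar gives 30 Hidar 1498 EC.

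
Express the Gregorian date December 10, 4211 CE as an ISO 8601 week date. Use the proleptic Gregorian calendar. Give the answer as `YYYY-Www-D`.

4211-W50-2

The weekday is Tuesday (ISO weekday 2).
That Tuesday belongs to ISO week 50 of ISO year 4211.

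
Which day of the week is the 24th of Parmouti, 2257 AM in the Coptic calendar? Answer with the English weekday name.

This is JDN 2649267 (6 May 2541 Gregorian).
JDN 2649267 mod 7 = 5, and JDN 0 was a Monday, so this is a Saturday.

Saturday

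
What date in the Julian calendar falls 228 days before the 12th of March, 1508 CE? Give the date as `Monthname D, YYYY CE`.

The starting date is JDN 2271926; 2271926 − 228 = 2271698.
JDN 2271698 corresponds to July 28, 1507 CE.

July 28, 1507 CE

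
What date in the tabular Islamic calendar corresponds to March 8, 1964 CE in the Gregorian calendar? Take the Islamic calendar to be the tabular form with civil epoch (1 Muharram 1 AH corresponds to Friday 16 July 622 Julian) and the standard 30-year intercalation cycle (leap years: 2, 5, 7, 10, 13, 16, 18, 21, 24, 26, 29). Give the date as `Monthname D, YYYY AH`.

Shawwal 23, 1383 AH

Julian Day Number of the source date = 2438463.
Converting JDN 2438463 to the tabular Islamic calendar gives 23 Shawwal 1383 AH.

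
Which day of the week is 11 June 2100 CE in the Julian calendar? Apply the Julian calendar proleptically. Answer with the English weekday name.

In the Gregorian calendar this is 25 June 2100 (JDN 2488245).
JDN 2488245 mod 7 = 4, and JDN 0 was a Monday, so this is a Friday.

Friday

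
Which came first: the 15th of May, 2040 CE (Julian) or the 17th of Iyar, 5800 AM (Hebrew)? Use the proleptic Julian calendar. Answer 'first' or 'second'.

second

The two dates have Julian Day Numbers 2466303 and 2466275 respectively.
Since 2466275 < 2466303, the second date comes first.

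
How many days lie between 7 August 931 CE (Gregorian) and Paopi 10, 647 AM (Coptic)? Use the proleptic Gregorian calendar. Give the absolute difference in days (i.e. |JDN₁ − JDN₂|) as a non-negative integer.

299

First date → JDN 2061319; second date → JDN 2061020.
The interval is |2061319 − 2061020| = 299 days.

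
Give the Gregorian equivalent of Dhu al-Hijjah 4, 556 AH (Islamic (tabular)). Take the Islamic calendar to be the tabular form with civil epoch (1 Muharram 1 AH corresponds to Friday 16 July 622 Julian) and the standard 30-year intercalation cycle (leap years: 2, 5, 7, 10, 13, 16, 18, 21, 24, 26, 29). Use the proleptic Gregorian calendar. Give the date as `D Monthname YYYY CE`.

1 December 1161 CE

Both dates share Julian Day Number 2145441; in the Gregorian calendar that is 1 December 1161 CE.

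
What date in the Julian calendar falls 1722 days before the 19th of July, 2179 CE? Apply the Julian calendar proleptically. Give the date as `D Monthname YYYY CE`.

31 October 2174 CE

Counting 1722 days back from JDN 2517137 reaches JDN 2515415, which is 31 October 2174 CE.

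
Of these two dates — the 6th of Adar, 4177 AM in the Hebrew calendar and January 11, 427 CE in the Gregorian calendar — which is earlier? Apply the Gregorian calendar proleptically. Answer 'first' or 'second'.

First date → JDN 1873408; second date → JDN 1877029.
JDN 1873408 < JDN 1877029, so the first date is earlier.

first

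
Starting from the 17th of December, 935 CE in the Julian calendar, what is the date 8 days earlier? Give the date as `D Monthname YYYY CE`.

The starting date is JDN 2062917; 2062917 − 8 = 2062909.
JDN 2062909 corresponds to 9 December 935 CE.

9 December 935 CE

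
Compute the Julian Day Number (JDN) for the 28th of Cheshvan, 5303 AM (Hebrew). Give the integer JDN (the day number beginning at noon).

Equivalently 17 November 1542 (proleptic Gregorian).
JDN 2299161 is 15 October 1582 CE (Gregorian); the target day is −14577 days from there, so JDN = 2284584.

2284584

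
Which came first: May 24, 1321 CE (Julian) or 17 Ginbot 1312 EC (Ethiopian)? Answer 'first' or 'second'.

second

First date → JDN 2203697; second date → JDN 2203320.
JDN 2203320 < JDN 2203697, so the second date is earlier.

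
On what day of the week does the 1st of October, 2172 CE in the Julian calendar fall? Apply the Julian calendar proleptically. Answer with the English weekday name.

Thursday

In the Gregorian calendar this is 15 October 2172 (JDN 2514655).
Since JDN mod 7 = 3 (0 = Monday), the day is Thursday.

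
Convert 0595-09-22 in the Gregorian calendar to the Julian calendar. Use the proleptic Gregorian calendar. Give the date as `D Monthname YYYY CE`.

20 September 595 CE

For dates in this range the Gregorian date is 2 days ahead of the Julian.
22 September 595 Gregorian − 2 days → 20 September 595 Julian.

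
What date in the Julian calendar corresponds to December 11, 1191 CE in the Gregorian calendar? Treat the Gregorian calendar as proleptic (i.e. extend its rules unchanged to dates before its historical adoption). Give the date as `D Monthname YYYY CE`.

The Julian–Gregorian offset here is 7 days (Julian trailing).
11 December 1191 Gregorian − 7 days → 4 December 1191 Julian.

4 December 1191 CE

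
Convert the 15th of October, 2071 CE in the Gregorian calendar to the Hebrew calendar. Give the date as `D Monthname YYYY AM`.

22 Tishrei 5832 AM

Both dates share Julian Day Number 2477765; in the Hebrew calendar that is 22 Tishrei 5832 AM.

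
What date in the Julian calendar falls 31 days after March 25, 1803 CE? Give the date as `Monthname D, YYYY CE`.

The starting date is JDN 2379687; 2379687 + 31 = 2379718.
JDN 2379718 corresponds to April 25, 1803 CE.

April 25, 1803 CE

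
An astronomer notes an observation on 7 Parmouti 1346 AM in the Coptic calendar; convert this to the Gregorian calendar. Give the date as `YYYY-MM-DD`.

Both dates share Julian Day Number 2316507; in the Gregorian calendar that is 12 April 1630 CE.

1630-04-12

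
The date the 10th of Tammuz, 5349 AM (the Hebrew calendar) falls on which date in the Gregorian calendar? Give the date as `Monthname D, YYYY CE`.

June 24, 1589 CE

Both dates share Julian Day Number 2301605; in the Gregorian calendar that is 24 June 1589 CE.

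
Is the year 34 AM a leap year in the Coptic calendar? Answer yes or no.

no

34 mod 4 = 2; in the Coptic calendar a year is leap when year mod 4 = 3, so it is a common year.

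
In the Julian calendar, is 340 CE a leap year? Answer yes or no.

yes

340 mod 4 = 0, so it is a leap year in the Julian calendar.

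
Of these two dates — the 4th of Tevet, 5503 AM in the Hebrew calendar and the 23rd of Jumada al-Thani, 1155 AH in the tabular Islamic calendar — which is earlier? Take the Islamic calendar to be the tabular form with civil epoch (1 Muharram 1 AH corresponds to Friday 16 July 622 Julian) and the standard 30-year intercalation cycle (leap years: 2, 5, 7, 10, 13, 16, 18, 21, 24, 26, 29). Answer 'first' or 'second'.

First date → JDN 2357677; second date → JDN 2357549.
JDN 2357549 < JDN 2357677, so the second date is earlier.

second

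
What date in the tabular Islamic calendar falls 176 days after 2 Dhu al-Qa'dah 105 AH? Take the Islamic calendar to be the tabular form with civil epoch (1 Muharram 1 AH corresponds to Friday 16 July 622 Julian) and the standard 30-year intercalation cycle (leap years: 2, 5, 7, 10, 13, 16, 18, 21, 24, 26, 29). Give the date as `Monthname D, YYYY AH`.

JDN of 2 Dhu al-Qa'dah 105 AH = 1985590.
1985590 + 176 = 1985766.
JDN 1985766 in the tabular Islamic calendar is Jumada al-Awwal 1, 106 AH.

Jumada al-Awwal 1, 106 AH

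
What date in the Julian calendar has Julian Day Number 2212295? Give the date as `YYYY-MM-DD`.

JDN 2212295 is 15 December 1344 in the proleptic Gregorian calendar.
In the Julian calendar that day is 1344-12-07.

1344-12-07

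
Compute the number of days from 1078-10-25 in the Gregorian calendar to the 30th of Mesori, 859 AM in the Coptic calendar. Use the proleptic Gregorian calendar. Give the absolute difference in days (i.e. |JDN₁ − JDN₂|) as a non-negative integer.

JDN of the first date = 2115089.
JDN of the second date = 2138773.
|2138773 − 2115089| = 23684.

23684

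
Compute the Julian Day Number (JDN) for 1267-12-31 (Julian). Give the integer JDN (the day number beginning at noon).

2184194

In the proleptic Gregorian calendar the same day is 7 January 1268.
JDN 2299161 is 15 October 1582 CE (Gregorian); the target day is −114967 days from there, so JDN = 2184194.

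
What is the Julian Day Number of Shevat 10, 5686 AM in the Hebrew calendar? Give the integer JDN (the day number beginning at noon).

Equivalently 25 January 1926 (Gregorian).
JDN 2400001 is 17 November 1858 CE (Gregorian), MJD 0; the target day is +24540 days from there, so JDN = 2424541.

2424541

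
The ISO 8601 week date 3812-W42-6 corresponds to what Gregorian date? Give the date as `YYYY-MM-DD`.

ISO week 1 of 3812 is the week containing the first Thursday of 3812.
Week 42, day 6 (Saturday) lands on 3812-10-17.

3812-10-17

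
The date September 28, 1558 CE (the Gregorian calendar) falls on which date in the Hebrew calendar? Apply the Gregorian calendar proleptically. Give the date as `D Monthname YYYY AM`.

Both dates share Julian Day Number 2290378; in the Hebrew calendar that is 6 Tishrei 5319 AM.

6 Tishrei 5319 AM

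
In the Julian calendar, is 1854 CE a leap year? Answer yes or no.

no

1854 mod 4 = 2, so it is a common year in the Julian calendar.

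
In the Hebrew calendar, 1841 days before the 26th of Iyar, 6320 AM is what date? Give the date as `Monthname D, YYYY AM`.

Counting 1841 days back from JDN 2656224 reaches JDN 2654383, which is Iyar 16, 6315 AM.

Iyar 16, 6315 AM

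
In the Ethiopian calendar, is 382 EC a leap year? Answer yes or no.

382 mod 4 = 2; in the Ethiopian calendar a year is leap when year mod 4 = 3, so it is a common year.

no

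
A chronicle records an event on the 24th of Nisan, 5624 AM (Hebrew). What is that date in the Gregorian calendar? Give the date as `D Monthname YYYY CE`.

Both dates share Julian Day Number 2401992; in the Gregorian calendar that is 30 April 1864 CE.

30 April 1864 CE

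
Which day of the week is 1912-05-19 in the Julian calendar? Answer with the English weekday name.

Saturday

In the Gregorian calendar this is 1 June 1912 (JDN 2419555).
2419555 ≡ 5 (mod 7); counting from Monday = 0 gives Saturday.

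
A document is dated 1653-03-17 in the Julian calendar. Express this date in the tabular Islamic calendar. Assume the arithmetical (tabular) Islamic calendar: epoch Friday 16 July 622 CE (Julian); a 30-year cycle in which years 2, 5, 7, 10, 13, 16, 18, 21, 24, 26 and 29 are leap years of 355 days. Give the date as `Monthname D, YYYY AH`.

Rabi' al-Thani 27, 1063 AH

Julian Day Number of the source date = 2324892.
Converting JDN 2324892 to the tabular Islamic calendar gives 27 Rabi' al-Thani 1063 AH.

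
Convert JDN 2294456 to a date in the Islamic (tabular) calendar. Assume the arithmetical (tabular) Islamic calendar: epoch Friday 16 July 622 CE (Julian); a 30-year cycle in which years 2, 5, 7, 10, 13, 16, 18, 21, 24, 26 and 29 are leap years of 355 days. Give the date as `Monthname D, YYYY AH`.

The proleptic Gregorian equivalent of JDN 2294456 is 27 November 1569.
In the tabular Islamic calendar that day is Jumada al-Thani 7, 977 AH.

Jumada al-Thani 7, 977 AH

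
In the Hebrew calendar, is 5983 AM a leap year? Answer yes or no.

Hebrew year 5983 is year 17 of its 19-year Metonic cycle; leap years are at positions 3, 6, 8, 11, 14, 17, 19, so it is a leap year (13 months).

yes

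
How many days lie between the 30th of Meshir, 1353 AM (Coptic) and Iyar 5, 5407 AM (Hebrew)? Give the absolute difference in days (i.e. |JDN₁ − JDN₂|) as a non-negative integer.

First date → JDN 2319027; second date → JDN 2322744.
The interval is |2319027 − 2322744| = 3717 days.

3717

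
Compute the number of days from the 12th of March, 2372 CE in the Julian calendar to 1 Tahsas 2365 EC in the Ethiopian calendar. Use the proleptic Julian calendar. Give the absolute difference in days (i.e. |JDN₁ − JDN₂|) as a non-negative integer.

260

JDN of the first date = 2587502.
JDN of the second date = 2587762.
|2587762 − 2587502| = 260.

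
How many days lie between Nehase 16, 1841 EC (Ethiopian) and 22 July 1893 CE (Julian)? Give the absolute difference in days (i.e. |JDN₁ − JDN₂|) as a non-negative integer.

JDN of the first date = 2396626.
JDN of the second date = 2412679.
|2412679 − 2396626| = 16053.

16053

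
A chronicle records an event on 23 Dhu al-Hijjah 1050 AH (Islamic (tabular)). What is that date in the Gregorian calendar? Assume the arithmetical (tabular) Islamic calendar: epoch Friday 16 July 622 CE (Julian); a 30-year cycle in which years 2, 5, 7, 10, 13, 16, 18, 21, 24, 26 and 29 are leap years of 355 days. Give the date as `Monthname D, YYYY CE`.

Julian Day Number of the source date = 2320518.
Converting JDN 2320518 to the Gregorian calendar gives 5 April 1641 CE.

April 5, 1641 CE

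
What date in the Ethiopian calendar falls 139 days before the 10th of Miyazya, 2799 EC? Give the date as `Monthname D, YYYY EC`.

Hidar 21, 2799 EC

Counting 139 days back from JDN 2746409 reaches JDN 2746270, which is Hidar 21, 2799 EC.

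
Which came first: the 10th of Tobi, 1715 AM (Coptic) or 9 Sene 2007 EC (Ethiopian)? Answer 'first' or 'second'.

First date → JDN 2451197; second date → JDN 2457190.
JDN 2451197 < JDN 2457190, so the first date is earlier.

first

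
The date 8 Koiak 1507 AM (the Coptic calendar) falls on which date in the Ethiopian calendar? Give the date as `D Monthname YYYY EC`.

Julian Day Number of the source date = 2375193.
Converting JDN 2375193 to the Ethiopian calendar gives 8 Tahsas 1783 EC.

8 Tahsas 1783 EC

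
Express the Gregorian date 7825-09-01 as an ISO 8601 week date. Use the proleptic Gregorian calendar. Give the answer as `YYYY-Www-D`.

The weekday is Thursday (ISO weekday 4).
That Thursday belongs to ISO week 35 of ISO year 7825.

7825-W35-4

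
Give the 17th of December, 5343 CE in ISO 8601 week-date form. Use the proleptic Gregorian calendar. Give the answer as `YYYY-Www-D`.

5343-W51-2

The weekday is Tuesday (ISO weekday 2).
That Tuesday belongs to ISO week 51 of ISO year 5343.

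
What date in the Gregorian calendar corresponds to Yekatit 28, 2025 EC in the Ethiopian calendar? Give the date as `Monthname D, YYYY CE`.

March 7, 2033 CE

Julian Day Number of the source date = 2463664.
Converting JDN 2463664 to the Gregorian calendar gives 7 March 2033 CE.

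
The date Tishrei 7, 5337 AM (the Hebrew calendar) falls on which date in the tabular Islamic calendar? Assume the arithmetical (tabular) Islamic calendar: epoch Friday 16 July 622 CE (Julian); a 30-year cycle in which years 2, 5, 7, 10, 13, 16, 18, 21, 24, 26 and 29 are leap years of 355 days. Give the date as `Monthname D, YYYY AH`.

Jumada al-Thani 6, 984 AH

The source date corresponds to 10 September 1576 in the proleptic Gregorian calendar (JDN 2296935).
That day falls on 6 Jumada al-Thani 984 AH in the tabular Islamic calendar.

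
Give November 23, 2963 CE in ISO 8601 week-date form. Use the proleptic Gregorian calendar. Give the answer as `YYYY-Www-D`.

2963-W47-3

The weekday is Wednesday (ISO weekday 3).
That Wednesday belongs to ISO week 47 of ISO year 2963.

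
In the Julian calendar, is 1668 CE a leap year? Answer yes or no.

1668 mod 4 = 0, so it is a leap year in the Julian calendar.

yes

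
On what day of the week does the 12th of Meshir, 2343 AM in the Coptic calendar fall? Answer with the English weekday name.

This is JDN 2680606 (24 February 2627 Gregorian).
Since JDN mod 7 = 5 (0 = Monday), the day is Saturday.

Saturday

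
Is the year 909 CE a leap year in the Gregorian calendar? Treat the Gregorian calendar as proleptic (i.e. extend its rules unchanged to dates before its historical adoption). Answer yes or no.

no

909 is not divisible by 4, so it is a common year.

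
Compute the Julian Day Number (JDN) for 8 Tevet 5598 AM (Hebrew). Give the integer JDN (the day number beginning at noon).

Equivalently 5 January 1838 (Gregorian).
JDN 2400001 is 17 November 1858 CE (Gregorian), MJD 0; the target day is −7621 days from there, so JDN = 2392380.

2392380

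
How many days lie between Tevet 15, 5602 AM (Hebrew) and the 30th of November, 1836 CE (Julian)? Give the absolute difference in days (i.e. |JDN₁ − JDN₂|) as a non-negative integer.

1842

JDN of the first date = 2393833.
JDN of the second date = 2391991.
|2391991 − 2393833| = 1842.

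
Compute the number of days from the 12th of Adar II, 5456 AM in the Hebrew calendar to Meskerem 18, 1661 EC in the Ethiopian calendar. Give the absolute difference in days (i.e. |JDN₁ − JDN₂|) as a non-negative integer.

10034

First date → JDN 2340587; second date → JDN 2330553.
The interval is |2340587 − 2330553| = 10034 days.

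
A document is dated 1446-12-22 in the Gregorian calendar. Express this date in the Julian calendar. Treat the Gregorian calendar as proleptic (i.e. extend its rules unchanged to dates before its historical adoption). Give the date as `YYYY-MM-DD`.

At this point the Julian calendar is 9 days behind the Gregorian.
22 December 1446 Gregorian − 9 days → 13 December 1446 Julian.

1446-12-13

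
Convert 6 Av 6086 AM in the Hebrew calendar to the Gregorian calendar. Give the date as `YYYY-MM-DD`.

2326-08-05

Both dates share Julian Day Number 2570830; in the Gregorian calendar that is 5 August 2326 CE.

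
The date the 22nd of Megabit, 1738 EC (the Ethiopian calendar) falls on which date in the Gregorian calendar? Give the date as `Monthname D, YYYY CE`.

March 29, 1746 CE

Julian Day Number of the source date = 2358861.
Converting JDN 2358861 to the Gregorian calendar gives 29 March 1746 CE.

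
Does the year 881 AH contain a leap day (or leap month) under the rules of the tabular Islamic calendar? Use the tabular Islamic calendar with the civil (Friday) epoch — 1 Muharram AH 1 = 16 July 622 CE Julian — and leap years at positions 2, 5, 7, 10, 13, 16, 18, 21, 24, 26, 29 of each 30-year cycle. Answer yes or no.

Year 881 AH is year 11 of its 30-year cycle; leap positions are 2, 5, 7, 10, 13, 16, 18, 21, 24, 26, 29, so it is a common year (354 days).

no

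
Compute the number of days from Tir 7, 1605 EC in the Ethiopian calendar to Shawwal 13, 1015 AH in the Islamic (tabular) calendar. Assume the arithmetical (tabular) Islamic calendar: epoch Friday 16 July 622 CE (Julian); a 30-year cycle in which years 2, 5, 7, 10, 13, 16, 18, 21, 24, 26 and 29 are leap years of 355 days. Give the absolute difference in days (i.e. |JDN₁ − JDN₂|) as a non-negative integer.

First date → JDN 2310208; second date → JDN 2308046.
The interval is |2310208 − 2308046| = 2162 days.

2162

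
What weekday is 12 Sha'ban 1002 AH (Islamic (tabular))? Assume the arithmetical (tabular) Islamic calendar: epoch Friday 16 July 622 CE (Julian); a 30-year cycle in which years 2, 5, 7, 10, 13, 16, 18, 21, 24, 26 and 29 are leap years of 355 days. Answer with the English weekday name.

Tuesday

In the Gregorian calendar this is 3 May 1594 (JDN 2303379).
Since JDN mod 7 = 1 (0 = Monday), the day is Tuesday.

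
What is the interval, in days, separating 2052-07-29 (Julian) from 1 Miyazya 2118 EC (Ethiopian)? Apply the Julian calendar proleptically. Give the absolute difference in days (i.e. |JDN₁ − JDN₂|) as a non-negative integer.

First date → JDN 2470761; second date → JDN 2497665.
The interval is |2470761 − 2497665| = 26904 days.

26904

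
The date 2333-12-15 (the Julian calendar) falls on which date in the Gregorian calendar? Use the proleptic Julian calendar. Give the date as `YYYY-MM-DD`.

For dates in this range the Gregorian date is 16 days ahead of the Julian.
15 December 2333 Julian + 16 days → 31 December 2333 Gregorian.

2333-12-31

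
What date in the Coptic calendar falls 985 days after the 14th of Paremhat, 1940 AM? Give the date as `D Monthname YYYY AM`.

24 Hathor 1943 AM

The starting date is JDN 2533443; 2533443 + 985 = 2534428.
JDN 2534428 corresponds to 24 Hathor 1943 AM.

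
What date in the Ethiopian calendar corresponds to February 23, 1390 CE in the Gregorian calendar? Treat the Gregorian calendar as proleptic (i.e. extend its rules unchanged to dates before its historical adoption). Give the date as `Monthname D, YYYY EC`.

Both dates share Julian Day Number 2228801; in the Ethiopian calendar that is 21 Yekatit 1382 EC.

Yekatit 21, 1382 EC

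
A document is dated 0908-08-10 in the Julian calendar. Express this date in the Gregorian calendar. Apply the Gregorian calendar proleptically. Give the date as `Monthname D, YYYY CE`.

At this point the Julian calendar is 5 days behind the Gregorian.
10 August 908 Julian + 5 days → 15 August 908 Gregorian.

August 15, 908 CE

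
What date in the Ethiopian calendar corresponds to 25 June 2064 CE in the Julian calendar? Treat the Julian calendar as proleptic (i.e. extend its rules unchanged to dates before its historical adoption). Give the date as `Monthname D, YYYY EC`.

Hamle 1, 2056 EC

Both dates share Julian Day Number 2475110; in the Ethiopian calendar that is 1 Hamle 2056 EC.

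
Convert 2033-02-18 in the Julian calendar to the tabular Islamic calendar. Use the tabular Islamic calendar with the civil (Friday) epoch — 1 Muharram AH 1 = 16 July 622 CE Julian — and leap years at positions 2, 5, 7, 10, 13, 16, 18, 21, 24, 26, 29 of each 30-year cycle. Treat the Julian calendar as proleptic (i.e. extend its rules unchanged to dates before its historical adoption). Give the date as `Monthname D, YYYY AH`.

Dhu al-Hijjah 1, 1454 AH

Julian Day Number of the source date = 2463660.
Converting JDN 2463660 to the tabular Islamic calendar gives 1 Dhu al-Hijjah 1454 AH.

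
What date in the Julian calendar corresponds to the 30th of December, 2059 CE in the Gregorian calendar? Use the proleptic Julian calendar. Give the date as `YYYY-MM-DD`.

The Julian–Gregorian offset here is 13 days (Julian trailing).
30 December 2059 Gregorian − 13 days → 17 December 2059 Julian.

2059-12-17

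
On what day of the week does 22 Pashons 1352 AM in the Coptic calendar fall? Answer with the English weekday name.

Tuesday

Equivalently 27 May 1636 Gregorian, JDN 2318744.
2318744 ≡ 1 (mod 7); counting from Monday = 0 gives Tuesday.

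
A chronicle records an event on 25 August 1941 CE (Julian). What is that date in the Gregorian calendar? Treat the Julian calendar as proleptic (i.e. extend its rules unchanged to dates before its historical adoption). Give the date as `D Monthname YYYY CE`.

7 September 1941 CE

For dates in this range the Gregorian date is 13 days ahead of the Julian.
25 August 1941 Julian + 13 days → 7 September 1941 Gregorian.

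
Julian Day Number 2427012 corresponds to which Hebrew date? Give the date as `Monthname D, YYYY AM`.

The Gregorian equivalent of JDN 2427012 is 31 October 1932.
In the Hebrew calendar that day is Cheshvan 1, 5693 AM.

Cheshvan 1, 5693 AM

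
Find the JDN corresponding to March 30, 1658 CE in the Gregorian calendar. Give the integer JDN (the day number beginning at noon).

2326721

JDN 2299161 is 15 October 1582 CE (Gregorian); the target day is +27560 days from there, so JDN = 2326721.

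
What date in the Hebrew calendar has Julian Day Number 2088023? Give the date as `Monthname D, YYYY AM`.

JDN 2088023 is 17 September 1004 in the proleptic Gregorian calendar.
In the Hebrew calendar that day is Elul 23, 4764 AM.

Elul 23, 4764 AM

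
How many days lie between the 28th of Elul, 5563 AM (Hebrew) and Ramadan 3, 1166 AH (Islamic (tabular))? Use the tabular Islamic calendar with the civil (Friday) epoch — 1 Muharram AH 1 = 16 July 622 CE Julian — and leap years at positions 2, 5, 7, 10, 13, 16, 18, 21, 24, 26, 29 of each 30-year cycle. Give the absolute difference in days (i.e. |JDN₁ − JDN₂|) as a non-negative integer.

JDN of the first date = 2379849.
JDN of the second date = 2361515.
|2361515 − 2379849| = 18334.

18334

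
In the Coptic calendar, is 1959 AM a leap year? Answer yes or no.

1959 mod 4 = 3; in the Coptic calendar a year is leap when year mod 4 = 3, so it is a leap year.

yes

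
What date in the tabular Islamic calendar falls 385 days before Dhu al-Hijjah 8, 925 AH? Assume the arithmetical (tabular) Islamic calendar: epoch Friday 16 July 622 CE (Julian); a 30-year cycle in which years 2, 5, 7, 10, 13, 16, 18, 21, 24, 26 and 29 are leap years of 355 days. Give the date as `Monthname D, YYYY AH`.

The starting date is JDN 2276207; 2276207 − 385 = 2275822.
JDN 2275822 corresponds to Dhu al-Qa'dah 8, 924 AH.

Dhu al-Qa'dah 8, 924 AH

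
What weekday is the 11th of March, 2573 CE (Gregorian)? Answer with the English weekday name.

Since JDN mod 7 = 3 (0 = Monday), the day is Thursday.

Thursday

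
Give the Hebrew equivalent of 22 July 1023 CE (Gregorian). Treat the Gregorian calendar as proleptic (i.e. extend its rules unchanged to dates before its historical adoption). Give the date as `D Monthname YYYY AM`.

24 Tammuz 4783 AM

Julian Day Number of the source date = 2094905.
Converting JDN 2094905 to the Hebrew calendar gives 24 Tammuz 4783 AM.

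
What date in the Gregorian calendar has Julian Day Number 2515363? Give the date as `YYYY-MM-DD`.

2174-09-23

Counting from JDN 2299161 = 15 Oct 1582 gives an offset of 216202 days.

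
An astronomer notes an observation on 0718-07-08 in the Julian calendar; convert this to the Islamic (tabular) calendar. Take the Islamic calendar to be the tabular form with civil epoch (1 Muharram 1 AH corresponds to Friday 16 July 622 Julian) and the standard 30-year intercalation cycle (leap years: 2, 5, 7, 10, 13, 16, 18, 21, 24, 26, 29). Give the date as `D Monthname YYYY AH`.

4 Dhu al-Hijjah 99 AH

Both dates share Julian Day Number 1983496; in the tabular Islamic calendar that is 4 Dhu al-Hijjah 99 AH.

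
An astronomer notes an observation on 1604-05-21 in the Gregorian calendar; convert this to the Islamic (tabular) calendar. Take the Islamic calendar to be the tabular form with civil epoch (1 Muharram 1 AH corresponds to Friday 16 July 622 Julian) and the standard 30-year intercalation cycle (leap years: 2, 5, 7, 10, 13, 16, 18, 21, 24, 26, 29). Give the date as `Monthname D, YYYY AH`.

Dhu al-Hijjah 21, 1012 AH

Both dates share Julian Day Number 2307050; in the tabular Islamic calendar that is 21 Dhu al-Hijjah 1012 AH.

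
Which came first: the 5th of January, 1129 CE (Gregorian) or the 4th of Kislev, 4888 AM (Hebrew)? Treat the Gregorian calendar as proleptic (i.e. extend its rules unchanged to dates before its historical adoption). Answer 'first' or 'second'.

second

The two dates have Julian Day Numbers 2133423 and 2133008 respectively.
Since 2133008 < 2133423, the second date comes first.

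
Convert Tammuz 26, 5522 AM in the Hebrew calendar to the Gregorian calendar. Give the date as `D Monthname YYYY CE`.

Both dates share Julian Day Number 2364815; in the Gregorian calendar that is 17 July 1762 CE.

17 July 1762 CE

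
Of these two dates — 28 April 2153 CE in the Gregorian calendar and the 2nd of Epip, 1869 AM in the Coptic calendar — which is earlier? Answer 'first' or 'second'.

First date → JDN 2507545; second date → JDN 2507618.
JDN 2507545 < JDN 2507618, so the first date is earlier.

first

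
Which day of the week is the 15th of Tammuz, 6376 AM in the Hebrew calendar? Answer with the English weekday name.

This is JDN 2676736 (21 July 2616 Gregorian).
Since JDN mod 7 = 6 (0 = Monday), the day is Sunday.

Sunday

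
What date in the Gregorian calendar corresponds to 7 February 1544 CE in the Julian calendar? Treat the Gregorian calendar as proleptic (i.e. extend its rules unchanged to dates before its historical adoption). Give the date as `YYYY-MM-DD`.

At this point the Julian calendar is 10 days behind the Gregorian.
7 February 1544 Julian + 10 days → 17 February 1544 Gregorian.

1544-02-17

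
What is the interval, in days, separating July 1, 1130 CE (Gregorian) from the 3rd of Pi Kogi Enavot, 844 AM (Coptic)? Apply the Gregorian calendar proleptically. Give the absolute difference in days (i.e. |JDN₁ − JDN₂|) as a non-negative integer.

First date → JDN 2133965; second date → JDN 2133298.
The interval is |2133965 − 2133298| = 667 days.

667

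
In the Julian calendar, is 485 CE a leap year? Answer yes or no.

no

485 mod 4 = 1, so it is a common year in the Julian calendar.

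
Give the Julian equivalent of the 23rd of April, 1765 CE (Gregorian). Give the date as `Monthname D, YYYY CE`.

For dates in this range the Gregorian date is 11 days ahead of the Julian.
23 April 1765 Gregorian − 11 days → 12 April 1765 Julian.

April 12, 1765 CE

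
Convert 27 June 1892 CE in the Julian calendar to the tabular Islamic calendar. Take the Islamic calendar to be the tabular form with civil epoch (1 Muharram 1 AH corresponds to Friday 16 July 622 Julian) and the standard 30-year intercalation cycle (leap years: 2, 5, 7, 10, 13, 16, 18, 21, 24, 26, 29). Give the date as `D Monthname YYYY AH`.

13 Dhu al-Hijjah 1309 AH

The source date corresponds to 9 July 1892 in the Gregorian calendar (JDN 2412289).
That day falls on 13 Dhu al-Hijjah 1309 AH in the tabular Islamic calendar.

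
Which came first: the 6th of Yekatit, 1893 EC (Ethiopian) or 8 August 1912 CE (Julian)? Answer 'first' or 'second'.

First date → JDN 2415429; second date → JDN 2419636.
JDN 2415429 < JDN 2419636, so the first date is earlier.

first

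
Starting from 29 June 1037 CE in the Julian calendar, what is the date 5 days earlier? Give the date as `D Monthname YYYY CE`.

24 June 1037 CE

Counting 5 days back from JDN 2100002 reaches JDN 2099997, which is 24 June 1037 CE.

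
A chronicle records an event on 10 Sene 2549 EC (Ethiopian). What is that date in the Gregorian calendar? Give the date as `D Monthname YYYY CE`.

Julian Day Number of the source date = 2655157.
Converting JDN 2655157 to the Gregorian calendar gives 21 June 2557 CE.

21 June 2557 CE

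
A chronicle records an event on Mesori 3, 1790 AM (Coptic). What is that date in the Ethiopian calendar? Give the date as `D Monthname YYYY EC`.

3 Nehase 2066 EC

The source date corresponds to 9 August 2074 in the Gregorian calendar (JDN 2478794).
That day falls on 3 Nehase 2066 EC in the Ethiopian calendar.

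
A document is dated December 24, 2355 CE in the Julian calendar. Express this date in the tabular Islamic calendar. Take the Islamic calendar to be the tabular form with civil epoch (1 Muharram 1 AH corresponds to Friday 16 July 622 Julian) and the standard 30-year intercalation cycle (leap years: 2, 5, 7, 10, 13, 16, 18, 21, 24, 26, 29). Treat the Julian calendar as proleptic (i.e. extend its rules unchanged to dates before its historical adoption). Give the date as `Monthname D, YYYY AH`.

Julian Day Number of the source date = 2581579.
Converting JDN 2581579 to the tabular Islamic calendar gives 5 Ramadan 1787 AH.

Ramadan 5, 1787 AH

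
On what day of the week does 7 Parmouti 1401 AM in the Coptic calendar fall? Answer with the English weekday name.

Thursday

In the Gregorian calendar this is 12 April 1685 (JDN 2336596).
Since JDN mod 7 = 3 (0 = Monday), the day is Thursday.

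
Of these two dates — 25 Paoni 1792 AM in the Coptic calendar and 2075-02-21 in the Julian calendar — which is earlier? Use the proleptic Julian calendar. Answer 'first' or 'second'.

second

First date → JDN 2479487; second date → JDN 2479003.
JDN 2479003 < JDN 2479487, so the second date is earlier.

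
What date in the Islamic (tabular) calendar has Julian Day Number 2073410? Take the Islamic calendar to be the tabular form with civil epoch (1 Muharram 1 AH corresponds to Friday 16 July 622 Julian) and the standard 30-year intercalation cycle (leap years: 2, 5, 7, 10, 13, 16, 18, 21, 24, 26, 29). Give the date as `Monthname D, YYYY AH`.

Sha'ban 27, 353 AH

The proleptic Gregorian equivalent of JDN 2073410 is 13 September 964.
In the tabular Islamic calendar that day is Sha'ban 27, 353 AH.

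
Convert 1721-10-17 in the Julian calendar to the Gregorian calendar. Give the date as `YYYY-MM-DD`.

1721-10-28

At this point the Julian calendar is 11 days behind the Gregorian.
17 October 1721 Julian + 11 days → 28 October 1721 Gregorian.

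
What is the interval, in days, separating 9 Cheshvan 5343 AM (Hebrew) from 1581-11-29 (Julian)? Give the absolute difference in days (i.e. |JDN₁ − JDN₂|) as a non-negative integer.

330

First date → JDN 2299181; second date → JDN 2298851.
The interval is |2299181 − 2298851| = 330 days.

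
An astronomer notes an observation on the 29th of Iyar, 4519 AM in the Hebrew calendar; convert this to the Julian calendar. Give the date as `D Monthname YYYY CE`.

Both dates share Julian Day Number 1998403; in the Julian calendar that is 1 May 759 CE.

1 May 759 CE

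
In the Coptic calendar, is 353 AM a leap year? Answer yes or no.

no

353 mod 4 = 1; in the Coptic calendar a year is leap when year mod 4 = 3, so it is a common year.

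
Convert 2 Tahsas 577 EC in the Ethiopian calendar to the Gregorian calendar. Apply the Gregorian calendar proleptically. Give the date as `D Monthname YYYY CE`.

30 November 584 CE

Both dates share Julian Day Number 1934696; in the Gregorian calendar that is 30 November 584 CE.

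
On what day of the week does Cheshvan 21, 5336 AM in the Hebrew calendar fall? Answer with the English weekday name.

This is JDN 2296624 (4 November 1575 Gregorian).
Since JDN mod 7 = 1 (0 = Monday), the day is Tuesday.

Tuesday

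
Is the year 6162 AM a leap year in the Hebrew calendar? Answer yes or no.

yes

Hebrew year 6162 is year 6 of its 19-year Metonic cycle; leap years are at positions 3, 6, 8, 11, 14, 17, 19, so it is a leap year (13 months).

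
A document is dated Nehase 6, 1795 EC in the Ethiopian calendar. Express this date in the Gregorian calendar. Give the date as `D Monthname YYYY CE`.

11 August 1803 CE

Julian Day Number of the source date = 2379814.
Converting JDN 2379814 to the Gregorian calendar gives 11 August 1803 CE.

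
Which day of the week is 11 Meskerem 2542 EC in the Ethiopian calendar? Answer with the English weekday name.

Thursday

In the Gregorian calendar this is 25 September 2549 (JDN 2652331).
JDN 2652331 mod 7 = 3, and JDN 0 was a Monday, so this is a Thursday.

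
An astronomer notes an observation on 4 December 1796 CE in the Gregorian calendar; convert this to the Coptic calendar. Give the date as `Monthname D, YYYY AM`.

Hathor 27, 1513 AM

Julian Day Number of the source date = 2377374.
Converting JDN 2377374 to the Coptic calendar gives 27 Hathor 1513 AM.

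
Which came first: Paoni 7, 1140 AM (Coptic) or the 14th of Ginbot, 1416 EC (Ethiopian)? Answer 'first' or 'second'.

second

First date → JDN 2241326; second date → JDN 2241303.
JDN 2241303 < JDN 2241326, so the second date is earlier.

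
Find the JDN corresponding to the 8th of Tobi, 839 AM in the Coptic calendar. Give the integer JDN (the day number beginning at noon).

Equivalently 10 January 1123 (proleptic Gregorian).
JDN 2400001 is 17 November 1858 CE (Gregorian), MJD 0; the target day is −268765 days from there, so JDN = 2131236.

2131236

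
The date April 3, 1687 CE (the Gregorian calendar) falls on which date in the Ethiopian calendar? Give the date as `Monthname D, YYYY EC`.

Megabit 28, 1679 EC

Both dates share Julian Day Number 2337317; in the Ethiopian calendar that is 28 Megabit 1679 EC.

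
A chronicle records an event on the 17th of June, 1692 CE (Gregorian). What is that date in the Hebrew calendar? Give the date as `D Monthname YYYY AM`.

3 Tammuz 5452 AM

Both dates share Julian Day Number 2339219; in the Hebrew calendar that is 3 Tammuz 5452 AM.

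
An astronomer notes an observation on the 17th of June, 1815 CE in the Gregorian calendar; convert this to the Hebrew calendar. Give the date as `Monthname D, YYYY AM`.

Sivan 9, 5575 AM

Julian Day Number of the source date = 2384142.
Converting JDN 2384142 to the Hebrew calendar gives 9 Sivan 5575 AM.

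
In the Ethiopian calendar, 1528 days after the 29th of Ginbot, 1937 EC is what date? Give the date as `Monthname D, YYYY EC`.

The starting date is JDN 2431613; 2431613 + 1528 = 2433141.
JDN 2433141 corresponds to Nehase 6, 1941 EC.

Nehase 6, 1941 EC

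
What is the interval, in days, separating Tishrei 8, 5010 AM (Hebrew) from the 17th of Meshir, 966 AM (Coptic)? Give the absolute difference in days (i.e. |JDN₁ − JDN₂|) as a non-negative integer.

First date → JDN 2177514; second date → JDN 2177662.
The interval is |2177514 − 2177662| = 148 days.

148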